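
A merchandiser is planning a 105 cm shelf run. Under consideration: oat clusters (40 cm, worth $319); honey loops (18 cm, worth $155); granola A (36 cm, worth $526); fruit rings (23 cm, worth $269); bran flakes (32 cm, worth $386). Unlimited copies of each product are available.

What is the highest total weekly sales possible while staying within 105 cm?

1438

By weekly sales per cm: granola A 14.61, bran flakes 12.06, fruit rings 11.70 lead.
The ratio ordering already packs tightly: 2×granola A + bran flakes, 104 cm, 1438.
Nothing else within 105 cm beats 1438.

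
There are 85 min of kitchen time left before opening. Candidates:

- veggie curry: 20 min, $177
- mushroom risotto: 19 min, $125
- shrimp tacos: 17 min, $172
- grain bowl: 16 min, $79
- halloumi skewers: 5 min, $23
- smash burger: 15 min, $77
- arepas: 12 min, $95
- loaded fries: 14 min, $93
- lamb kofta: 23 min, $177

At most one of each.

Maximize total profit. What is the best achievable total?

Ranking by ratio (profit/min): shrimp tacos 10.12, veggie curry 8.85, arepas 7.92.
Greedy by ratio would take veggie curry + shrimp tacos + halloumi skewers + arepas + lamb kofta: 77 min used, total 644.
Dropping arepas frees 12 min; slotting in mushroom risotto (19 min) lifts the total to 674 at 84 min.

674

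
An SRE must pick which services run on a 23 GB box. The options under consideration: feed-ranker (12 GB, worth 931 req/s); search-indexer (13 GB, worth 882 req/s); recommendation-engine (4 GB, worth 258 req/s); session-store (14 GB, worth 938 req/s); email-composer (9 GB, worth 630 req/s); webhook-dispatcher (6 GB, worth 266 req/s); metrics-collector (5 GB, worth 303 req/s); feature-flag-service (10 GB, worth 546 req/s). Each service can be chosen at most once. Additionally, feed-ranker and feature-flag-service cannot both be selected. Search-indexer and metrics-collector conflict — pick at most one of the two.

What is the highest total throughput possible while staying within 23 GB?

Filling by ratio: feed-ranker + email-composer for 1561, with 2 GB left unused.
The 12 GB tied up in feed-ranker is better spent on session-store — total rises to 1568 (23 GB).

1568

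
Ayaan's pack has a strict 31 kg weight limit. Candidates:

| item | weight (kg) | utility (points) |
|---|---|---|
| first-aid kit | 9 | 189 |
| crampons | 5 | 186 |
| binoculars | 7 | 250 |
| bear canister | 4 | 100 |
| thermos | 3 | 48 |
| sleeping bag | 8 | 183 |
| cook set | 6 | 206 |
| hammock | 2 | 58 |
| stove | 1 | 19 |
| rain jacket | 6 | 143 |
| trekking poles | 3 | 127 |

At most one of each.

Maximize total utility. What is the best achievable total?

Taking the top-ratio items first gives crampons + binoculars + bear canister + thermos + cook set + hammock + stove + trekking poles for 994 (31 kg).
Replace thermos and hammock and stove with rain jacket: the trade gains 18 net, giving 1012 at 31 kg.

1012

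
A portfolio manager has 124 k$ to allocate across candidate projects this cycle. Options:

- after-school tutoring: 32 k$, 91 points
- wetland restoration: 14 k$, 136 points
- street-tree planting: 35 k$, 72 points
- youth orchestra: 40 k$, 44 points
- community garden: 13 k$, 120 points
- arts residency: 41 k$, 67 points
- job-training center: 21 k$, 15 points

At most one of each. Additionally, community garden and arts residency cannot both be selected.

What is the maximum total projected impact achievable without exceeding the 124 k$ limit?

434

After-school tutoring + wetland restoration + street-tree planting + community garden + job-training center uses 115 of the 124 k$ and totals 434.
An exhaustive check of the 128 subsets confirms 434.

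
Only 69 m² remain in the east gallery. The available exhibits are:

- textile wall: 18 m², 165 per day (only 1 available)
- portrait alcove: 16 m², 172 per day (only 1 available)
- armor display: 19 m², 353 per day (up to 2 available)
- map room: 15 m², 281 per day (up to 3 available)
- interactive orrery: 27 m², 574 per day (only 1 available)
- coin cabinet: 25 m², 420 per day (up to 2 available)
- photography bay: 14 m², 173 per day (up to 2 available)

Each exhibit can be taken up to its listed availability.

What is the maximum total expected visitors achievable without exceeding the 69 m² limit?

1280

By expected visitors per m²: interactive orrery 21.26, map room 18.73, armor display 18.58 lead.
A density-first pass picks 2×map room + interactive orrery — 1136 at 57 m².
Dropping 2×map room frees 30 m²; slotting in 2×armor display (38 m²) lifts the total to 1280 at 65 m².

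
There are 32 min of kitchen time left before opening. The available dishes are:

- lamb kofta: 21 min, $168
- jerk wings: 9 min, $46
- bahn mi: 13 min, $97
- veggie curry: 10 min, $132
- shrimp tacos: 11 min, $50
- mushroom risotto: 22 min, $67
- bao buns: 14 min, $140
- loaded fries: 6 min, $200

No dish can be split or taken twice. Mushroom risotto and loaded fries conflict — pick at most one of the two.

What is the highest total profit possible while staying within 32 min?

472

Veggie curry + bao buns + loaded fries uses 30 of the 32 min and totals 472.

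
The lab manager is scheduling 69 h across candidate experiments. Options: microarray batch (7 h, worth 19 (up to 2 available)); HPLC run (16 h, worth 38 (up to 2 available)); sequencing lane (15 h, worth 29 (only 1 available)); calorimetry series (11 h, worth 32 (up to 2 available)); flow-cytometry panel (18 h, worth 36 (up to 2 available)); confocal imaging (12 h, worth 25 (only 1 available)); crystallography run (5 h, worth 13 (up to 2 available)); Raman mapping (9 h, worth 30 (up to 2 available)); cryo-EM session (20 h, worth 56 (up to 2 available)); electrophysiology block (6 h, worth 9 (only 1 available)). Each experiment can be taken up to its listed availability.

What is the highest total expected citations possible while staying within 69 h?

A density-first pass picks microarray batch + 2×calorimetry series + 2×Raman mapping + cryo-EM session — 199 at 67 h.
Dropping microarray batch and calorimetry series frees 18 h; slotting in cryo-EM session (20 h) lifts the total to 204 at 69 h.
Nothing else within 69 h beats 204.

204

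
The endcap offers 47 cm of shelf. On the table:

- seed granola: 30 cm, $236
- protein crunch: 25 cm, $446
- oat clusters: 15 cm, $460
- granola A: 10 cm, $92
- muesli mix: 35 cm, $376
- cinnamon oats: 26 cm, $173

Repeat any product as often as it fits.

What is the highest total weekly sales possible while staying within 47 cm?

1380

Density check — oat clusters 30.67, protein crunch 17.84, muesli mix 10.74 are the best per cm.
3×oat clusters uses 45 of the 47 cm and totals 1380.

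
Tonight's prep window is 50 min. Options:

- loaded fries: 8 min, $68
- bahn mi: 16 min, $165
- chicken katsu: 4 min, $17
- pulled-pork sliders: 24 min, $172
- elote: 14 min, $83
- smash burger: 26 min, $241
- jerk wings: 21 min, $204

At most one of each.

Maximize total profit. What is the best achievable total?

474

Ranking by ratio (profit/min): bahn mi 10.31, jerk wings 9.71, smash burger 9.27, loaded fries 8.50.
A density-first pass picks loaded fries + bahn mi + chicken katsu + jerk wings — 454 at 49 min.
Replace chicken katsu and jerk wings with smash burger: the trade gains 20 net, giving 474 at 50 min.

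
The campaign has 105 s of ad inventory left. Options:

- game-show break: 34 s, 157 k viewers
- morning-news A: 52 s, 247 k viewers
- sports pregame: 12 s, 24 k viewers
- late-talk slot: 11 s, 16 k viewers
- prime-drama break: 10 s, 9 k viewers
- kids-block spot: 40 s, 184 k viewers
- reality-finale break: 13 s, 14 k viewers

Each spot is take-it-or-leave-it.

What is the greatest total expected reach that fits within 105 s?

455

A density-first pass picks game-show break + morning-news A + sports pregame — 428 at 98 s.
Replace game-show break with kids-block spot: the trade gains 27 net, giving 455 at 104 s.
Every other selection either busts 105 s or fails to beat 455.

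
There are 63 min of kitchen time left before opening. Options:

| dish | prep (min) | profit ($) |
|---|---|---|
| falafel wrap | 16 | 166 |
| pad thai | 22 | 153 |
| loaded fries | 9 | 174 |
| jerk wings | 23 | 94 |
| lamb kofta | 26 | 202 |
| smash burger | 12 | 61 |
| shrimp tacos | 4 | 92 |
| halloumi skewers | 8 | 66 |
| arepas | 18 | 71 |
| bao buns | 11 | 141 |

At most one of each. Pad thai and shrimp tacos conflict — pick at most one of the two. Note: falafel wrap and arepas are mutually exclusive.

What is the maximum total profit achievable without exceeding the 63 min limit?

700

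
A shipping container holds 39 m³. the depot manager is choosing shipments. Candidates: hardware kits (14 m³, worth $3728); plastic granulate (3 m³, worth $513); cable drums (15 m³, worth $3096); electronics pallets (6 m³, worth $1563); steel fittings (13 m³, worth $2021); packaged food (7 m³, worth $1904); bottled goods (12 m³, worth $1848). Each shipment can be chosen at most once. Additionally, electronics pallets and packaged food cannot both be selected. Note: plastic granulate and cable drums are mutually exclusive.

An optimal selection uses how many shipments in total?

Best achievable revenue is 8728.
One optimal bundle: hardware kits + cable drums + packaged food (36 m³).
Every optimal selection uses 3 shipments.

3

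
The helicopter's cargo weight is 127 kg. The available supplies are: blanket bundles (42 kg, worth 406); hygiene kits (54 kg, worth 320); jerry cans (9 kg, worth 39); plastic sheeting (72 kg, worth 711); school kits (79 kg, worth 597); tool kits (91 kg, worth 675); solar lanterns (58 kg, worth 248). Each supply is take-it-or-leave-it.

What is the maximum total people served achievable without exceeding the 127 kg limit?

1156

Density check — plastic sheeting 9.88, blanket bundles 9.67, school kits 7.56, tool kits 7.42 are the best per kg.
Best packing: blanket bundles + jerry cans + plastic sheeting — 123 kg, 1156 total.
No other feasible combination exceeds 1156.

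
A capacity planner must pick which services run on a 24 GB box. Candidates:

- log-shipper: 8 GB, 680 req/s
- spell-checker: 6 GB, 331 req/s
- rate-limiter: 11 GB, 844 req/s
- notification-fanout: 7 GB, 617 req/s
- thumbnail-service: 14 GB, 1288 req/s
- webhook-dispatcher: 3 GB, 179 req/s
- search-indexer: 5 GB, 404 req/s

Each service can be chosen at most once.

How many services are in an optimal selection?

3

Best achievable throughput is 2084.
One optimal bundle: notification-fanout + thumbnail-service + webhook-dispatcher (24 GB).
Any selection reaching 2084 contains exactly 3 services.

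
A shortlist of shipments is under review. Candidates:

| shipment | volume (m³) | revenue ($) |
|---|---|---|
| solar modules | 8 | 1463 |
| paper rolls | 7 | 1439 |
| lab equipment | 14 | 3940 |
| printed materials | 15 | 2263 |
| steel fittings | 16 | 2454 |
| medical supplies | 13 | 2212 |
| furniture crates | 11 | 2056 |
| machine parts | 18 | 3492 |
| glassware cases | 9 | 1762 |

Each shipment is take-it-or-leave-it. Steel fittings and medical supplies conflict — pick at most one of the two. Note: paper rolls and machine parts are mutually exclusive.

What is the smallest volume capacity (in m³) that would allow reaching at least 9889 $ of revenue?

Need the lightest bundle worth ≥ 9889.
lab equipment + medical supplies + furniture crates + glassware cases reaches 9970 using 47 m³.
Any bundle with less than 47 m³ falls short of 9889.

47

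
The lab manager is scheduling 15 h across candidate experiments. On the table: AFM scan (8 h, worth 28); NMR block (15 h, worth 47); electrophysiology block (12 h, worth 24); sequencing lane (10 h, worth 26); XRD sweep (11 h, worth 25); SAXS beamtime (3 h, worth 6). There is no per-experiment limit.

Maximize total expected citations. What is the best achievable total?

47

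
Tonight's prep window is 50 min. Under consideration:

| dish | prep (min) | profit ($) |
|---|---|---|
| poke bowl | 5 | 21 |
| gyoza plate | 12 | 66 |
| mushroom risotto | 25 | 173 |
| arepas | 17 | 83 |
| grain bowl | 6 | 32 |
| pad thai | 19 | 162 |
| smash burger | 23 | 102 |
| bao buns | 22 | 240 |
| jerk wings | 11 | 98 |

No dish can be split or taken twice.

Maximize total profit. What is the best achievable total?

By profit per min: bao buns 10.91, jerk wings 8.91, pad thai 8.53, mushroom risotto 6.92 lead.
Greedy by ratio would take poke bowl + gyoza plate + bao buns + jerk wings: 50 min used, total 425.
A better packing is grain bowl + pad thai + bao buns: 47 min, total 434.
Next best is poke bowl + gyoza plate + bao buns + jerk wings at 425 (50 min) — short by 9.

434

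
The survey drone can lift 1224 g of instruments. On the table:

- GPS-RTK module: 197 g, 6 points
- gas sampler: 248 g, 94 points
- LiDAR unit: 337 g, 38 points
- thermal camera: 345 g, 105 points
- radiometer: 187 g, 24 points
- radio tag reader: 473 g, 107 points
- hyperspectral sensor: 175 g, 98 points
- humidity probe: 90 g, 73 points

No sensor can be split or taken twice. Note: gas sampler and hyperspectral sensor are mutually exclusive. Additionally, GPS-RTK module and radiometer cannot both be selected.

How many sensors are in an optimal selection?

The maximum data value within 1224 g is 383.
thermal camera + radio tag reader + hyperspectral sensor + humidity probe hits 383 at 1083 g.
Every optimal selection uses 4 sensors.

4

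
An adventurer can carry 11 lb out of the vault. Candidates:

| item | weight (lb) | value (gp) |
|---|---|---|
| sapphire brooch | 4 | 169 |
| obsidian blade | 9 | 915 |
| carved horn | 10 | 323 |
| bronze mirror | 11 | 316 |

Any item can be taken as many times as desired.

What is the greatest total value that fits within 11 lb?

Best packing: obsidian blade — 9 lb, 915 total.
The spare 2 lb is too small for any remaining item, and no exchange beats 915.

915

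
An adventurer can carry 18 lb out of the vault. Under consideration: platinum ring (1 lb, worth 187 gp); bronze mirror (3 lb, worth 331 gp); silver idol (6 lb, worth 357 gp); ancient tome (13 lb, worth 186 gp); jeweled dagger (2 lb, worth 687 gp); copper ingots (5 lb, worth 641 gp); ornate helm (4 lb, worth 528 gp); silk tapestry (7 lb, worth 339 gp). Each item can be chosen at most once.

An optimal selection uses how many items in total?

5

Best achievable value is 2400.
One optimal bundle: platinum ring + silver idol + jeweled dagger + copper ingots + ornate helm (18 lb).
Any selection reaching 2400 contains exactly 5 items.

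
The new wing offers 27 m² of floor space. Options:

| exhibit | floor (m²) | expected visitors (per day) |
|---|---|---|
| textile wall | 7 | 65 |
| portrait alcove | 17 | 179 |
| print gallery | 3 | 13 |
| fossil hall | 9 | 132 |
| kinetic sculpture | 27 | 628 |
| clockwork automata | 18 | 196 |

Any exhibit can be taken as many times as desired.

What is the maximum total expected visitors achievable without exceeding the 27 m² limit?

628

Density check — kinetic sculpture 23.26, fossil hall 14.67, clockwork automata 10.89 are the best per m².
The ratio ordering already packs tightly: kinetic sculpture, 27 m², 628.
No other feasible combination exceeds 628.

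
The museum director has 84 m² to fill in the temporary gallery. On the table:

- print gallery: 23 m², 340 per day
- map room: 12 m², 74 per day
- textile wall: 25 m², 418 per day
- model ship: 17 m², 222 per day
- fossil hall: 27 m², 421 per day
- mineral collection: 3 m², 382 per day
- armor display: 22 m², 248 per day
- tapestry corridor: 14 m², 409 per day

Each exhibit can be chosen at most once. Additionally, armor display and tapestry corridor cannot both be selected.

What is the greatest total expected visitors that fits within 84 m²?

Density check — mineral collection 127.33, tapestry corridor 29.21, textile wall 16.72 are the best per m².
A density-first pass picks map room + textile wall + fossil hall + mineral collection + tapestry corridor — 1704 at 81 m².
Dropping map room and textile wall frees 37 m²; slotting in print gallery + model ship (40 m²) lifts the total to 1774 at 84 m².

1774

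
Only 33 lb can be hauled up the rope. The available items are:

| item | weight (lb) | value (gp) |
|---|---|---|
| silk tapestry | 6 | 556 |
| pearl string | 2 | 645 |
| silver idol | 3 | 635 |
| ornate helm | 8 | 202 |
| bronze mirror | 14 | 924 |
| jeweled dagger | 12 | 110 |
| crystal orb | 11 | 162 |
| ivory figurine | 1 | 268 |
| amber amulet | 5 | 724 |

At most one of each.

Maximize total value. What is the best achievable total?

Ranking by ratio (value/lb): pearl string 322.50, ivory figurine 268.00, silver idol 211.67.
The ratio ordering already packs tightly: silk tapestry + pearl string + silver idol + bronze mirror + ivory figurine + amber amulet, 31 lb, 3752.
Nothing else within 33 lb beats 3752.

3752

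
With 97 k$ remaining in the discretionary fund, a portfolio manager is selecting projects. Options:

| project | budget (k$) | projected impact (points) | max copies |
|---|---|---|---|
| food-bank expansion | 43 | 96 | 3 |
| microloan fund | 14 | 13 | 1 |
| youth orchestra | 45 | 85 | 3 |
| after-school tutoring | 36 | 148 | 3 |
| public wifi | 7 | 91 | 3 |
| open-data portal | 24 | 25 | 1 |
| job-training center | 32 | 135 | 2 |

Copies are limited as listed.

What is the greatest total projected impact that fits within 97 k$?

A density-first pass picks 3×public wifi + 2×job-training center — 543 at 85 k$.
Replace 2×job-training center with 2×after-school tutoring: the trade gains 26 net, giving 569 at 93 k$.
Every other selection either busts 97 k$ or exceeds an availability limit or fails to beat 569.

569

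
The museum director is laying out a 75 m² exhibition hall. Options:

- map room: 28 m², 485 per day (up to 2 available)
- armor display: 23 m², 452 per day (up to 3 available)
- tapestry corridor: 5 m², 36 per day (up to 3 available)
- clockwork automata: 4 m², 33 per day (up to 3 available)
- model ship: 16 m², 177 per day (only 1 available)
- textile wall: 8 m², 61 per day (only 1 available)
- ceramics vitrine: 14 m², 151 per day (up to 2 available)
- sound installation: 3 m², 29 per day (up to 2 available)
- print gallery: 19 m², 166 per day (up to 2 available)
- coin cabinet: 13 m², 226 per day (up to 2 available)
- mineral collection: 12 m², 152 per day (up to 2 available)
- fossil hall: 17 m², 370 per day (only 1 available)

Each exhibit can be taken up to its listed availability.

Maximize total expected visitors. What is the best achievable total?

The ratio ordering already packs tightly: 2×armor display + mineral collection + fossil hall, 75 m², 1426.
Every other selection either busts 75 m² or exceeds an availability limit or fails to beat 1426.

1426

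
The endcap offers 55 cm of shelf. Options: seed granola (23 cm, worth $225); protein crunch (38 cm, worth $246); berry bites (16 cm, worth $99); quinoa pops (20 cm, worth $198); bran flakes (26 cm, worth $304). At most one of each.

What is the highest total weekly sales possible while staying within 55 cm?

The ratio heuristic lands on quinoa pops + bran flakes (502) but leaves 9 cm idle.
The 20 cm tied up in quinoa pops is better spent on seed granola — total rises to 529 (49 cm).
Runner-up quinoa pops + bran flakes tops out at 502.

529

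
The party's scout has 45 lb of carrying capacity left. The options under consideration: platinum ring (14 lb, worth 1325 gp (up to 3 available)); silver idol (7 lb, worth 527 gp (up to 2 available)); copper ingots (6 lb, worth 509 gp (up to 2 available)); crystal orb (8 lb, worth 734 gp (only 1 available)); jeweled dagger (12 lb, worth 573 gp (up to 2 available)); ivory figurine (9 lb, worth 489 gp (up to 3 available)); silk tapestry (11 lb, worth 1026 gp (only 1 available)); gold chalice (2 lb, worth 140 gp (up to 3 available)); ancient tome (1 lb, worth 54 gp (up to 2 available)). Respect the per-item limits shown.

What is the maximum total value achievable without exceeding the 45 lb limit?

4185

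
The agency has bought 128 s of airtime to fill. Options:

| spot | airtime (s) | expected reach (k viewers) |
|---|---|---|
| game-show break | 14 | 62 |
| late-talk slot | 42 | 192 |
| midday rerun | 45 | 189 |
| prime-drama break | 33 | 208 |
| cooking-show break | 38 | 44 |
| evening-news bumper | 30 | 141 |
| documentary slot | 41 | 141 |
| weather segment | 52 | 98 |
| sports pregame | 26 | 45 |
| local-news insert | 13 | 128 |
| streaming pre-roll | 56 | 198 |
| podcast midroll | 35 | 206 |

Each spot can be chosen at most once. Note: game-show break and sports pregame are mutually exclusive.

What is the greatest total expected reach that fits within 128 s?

Best packing: game-show break + prime-drama break + evening-news bumper + local-news insert + podcast midroll — 125 s, 745 total.

745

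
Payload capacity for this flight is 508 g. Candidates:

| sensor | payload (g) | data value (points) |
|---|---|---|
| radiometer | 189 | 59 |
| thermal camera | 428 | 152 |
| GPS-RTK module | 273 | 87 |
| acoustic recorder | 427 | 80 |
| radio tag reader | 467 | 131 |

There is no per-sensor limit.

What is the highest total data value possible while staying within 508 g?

Thermal camera uses 428 of the 508 g and totals 152.

152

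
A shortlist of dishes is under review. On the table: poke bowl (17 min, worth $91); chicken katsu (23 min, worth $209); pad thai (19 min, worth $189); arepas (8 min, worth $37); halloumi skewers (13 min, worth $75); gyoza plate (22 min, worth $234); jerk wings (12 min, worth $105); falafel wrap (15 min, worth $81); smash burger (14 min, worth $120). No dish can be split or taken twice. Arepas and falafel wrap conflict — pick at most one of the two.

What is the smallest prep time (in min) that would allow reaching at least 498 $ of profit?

Minimise min subject to total profit ≥ 498.
Taking pad thai + gyoza plate + jerk wings gives 528 (≥ 498) for 53 min.
Any bundle with less than 53 min falls short of 498.

53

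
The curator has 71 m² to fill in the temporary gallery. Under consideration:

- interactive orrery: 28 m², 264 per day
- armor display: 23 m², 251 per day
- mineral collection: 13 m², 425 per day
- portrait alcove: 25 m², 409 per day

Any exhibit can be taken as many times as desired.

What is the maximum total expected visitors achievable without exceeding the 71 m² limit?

2125

The ratio ordering already packs tightly: 5×mineral collection, 65 m², 2125.
No other feasible combination exceeds 2125.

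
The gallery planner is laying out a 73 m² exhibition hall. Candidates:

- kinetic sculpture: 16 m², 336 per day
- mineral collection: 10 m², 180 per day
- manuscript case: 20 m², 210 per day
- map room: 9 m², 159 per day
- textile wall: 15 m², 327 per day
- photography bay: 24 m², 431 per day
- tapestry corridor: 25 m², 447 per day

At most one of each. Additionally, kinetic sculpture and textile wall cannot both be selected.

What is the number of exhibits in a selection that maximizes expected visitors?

Best achievable expected visitors is 1364.
One optimal bundle: map room + textile wall + photography bay + tapestry corridor (73 m²).
All optima have 4 exhibits.

4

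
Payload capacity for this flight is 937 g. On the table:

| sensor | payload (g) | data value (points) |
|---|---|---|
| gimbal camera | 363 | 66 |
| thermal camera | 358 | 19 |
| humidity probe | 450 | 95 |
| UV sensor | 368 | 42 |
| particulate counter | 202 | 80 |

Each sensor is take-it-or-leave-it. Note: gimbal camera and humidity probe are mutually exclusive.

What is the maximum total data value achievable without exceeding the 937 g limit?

Greedy by ratio would take humidity probe + particulate counter: 652 g used, total 175.
The 450 g tied up in humidity probe is better spent on gimbal camera + UV sensor — total rises to 188 (933 g).

188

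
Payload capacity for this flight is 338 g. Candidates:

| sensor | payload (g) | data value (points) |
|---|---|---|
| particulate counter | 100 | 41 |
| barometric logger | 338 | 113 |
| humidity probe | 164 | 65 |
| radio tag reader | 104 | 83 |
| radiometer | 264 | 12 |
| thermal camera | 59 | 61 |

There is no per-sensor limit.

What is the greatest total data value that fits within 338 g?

305

Best packing: 5×thermal camera — 295 g, 305 total.
The spare 43 g is too small for any remaining sensor, and no exchange beats 305.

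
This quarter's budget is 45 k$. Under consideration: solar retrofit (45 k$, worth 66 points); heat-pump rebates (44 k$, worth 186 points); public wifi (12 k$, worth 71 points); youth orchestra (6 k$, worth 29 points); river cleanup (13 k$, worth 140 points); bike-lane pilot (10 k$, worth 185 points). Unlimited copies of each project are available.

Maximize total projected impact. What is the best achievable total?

4×bike-lane pilot uses 40 of the 45 k$ and totals 740.

740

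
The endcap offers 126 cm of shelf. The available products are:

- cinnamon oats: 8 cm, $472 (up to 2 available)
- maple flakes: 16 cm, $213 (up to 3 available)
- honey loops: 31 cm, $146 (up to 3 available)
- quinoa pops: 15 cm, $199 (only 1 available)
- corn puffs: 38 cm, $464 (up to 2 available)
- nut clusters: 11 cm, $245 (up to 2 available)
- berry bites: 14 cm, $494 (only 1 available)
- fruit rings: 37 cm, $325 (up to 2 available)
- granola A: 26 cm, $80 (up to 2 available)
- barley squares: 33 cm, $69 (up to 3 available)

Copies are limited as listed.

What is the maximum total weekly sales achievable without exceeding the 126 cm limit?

Density check — cinnamon oats 59.00, berry bites 35.29, nut clusters 22.27, maple flakes 13.31 are the best per cm.
Greedy by ratio would take 2×cinnamon oats + 3×maple flakes + quinoa pops + 2×nut clusters + berry bites: 115 cm used, total 2766.
Dropping maple flakes and quinoa pops frees 31 cm; slotting in corn puffs (38 cm) lifts the total to 2818 at 122 cm.
Nothing else within 126 cm beats 2818.

2818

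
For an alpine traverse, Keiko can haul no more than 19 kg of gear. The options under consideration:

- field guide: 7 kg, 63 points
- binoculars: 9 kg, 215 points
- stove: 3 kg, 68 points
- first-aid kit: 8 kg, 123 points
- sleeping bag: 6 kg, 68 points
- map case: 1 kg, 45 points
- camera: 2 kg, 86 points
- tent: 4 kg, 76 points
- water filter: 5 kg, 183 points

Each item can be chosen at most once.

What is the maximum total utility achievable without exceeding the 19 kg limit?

A density-first pass picks binoculars + map case + camera + water filter — 529 at 17 kg.
Replace map case with stove: the trade gains 23 net, giving 552 at 19 kg.
An exhaustive check of the 512 subsets confirms 552.

552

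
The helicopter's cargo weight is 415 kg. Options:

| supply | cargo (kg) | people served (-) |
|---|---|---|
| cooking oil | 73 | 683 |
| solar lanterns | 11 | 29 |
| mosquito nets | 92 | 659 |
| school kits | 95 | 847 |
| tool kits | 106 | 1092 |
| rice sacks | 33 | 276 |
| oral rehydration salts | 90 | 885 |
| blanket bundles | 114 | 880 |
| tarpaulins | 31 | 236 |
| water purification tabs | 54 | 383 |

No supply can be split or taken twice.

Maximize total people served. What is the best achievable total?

Density check — tool kits 10.30, oral rehydration salts 9.83, cooking oil 9.36, school kits 8.92 are the best per kg.
Best packing: cooking oil + solar lanterns + school kits + tool kits + rice sacks + oral rehydration salts — 408 kg, 3812 total.

3812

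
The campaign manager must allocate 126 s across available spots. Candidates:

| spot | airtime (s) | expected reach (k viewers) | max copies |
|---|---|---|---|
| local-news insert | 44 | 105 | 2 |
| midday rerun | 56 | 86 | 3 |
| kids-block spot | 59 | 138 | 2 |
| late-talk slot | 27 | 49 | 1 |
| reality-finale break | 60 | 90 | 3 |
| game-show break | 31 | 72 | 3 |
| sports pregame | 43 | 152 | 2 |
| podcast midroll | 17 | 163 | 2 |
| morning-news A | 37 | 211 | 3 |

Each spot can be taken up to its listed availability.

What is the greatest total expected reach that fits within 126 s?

748

Density check — podcast midroll 9.59, morning-news A 5.70, sports pregame 3.53, local-news insert 2.39 are the best per s.
The ratio ordering already packs tightly: 2×podcast midroll + 2×morning-news A, 108 s, 748.
The spare 18 s is too small for any remaining spot, and no exchange beats 748.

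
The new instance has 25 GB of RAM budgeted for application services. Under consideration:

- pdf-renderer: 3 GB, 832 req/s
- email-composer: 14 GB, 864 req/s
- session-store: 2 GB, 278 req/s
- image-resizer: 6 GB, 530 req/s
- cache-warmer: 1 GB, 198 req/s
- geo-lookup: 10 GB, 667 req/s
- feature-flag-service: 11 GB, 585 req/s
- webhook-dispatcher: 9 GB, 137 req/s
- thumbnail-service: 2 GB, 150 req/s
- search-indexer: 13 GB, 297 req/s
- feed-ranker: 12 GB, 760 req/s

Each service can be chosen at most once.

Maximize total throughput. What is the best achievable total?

The ratio ordering already packs tightly: pdf-renderer + session-store + image-resizer + cache-warmer + geo-lookup + thumbnail-service, 24 GB, 2655.

2655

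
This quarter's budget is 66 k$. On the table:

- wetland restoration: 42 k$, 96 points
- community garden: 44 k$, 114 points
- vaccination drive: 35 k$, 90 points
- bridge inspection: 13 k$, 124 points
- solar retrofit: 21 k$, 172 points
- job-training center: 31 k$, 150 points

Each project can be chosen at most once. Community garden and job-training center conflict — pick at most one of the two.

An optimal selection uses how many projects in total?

3

Optimal total is 446.
bridge inspection + solar retrofit + job-training center hits 446 at 65 k$.
Every optimal selection uses 3 projects.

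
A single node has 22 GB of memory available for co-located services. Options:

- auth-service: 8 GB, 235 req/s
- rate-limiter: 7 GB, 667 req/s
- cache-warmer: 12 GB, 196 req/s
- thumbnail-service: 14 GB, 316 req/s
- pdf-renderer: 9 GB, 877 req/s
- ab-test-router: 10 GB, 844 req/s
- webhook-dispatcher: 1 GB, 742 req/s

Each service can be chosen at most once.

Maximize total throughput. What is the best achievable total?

Ranking by ratio (throughput/GB): webhook-dispatcher 742.00, pdf-renderer 97.44, rate-limiter 95.29.
The ratio heuristic lands on rate-limiter + pdf-renderer + webhook-dispatcher (2286) but leaves 5 GB idle.
The 7 GB tied up in rate-limiter is better spent on ab-test-router — total rises to 2463 (20 GB).

2463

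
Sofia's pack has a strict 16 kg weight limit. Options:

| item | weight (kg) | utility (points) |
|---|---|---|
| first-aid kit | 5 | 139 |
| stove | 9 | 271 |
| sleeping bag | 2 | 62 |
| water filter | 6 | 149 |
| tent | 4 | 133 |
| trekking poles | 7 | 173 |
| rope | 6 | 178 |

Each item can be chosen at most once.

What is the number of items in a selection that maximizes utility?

Optimal total is 472.
first-aid kit + stove + sleeping bag hits 472 at 16 kg.
Every optimal selection uses 3 items.

3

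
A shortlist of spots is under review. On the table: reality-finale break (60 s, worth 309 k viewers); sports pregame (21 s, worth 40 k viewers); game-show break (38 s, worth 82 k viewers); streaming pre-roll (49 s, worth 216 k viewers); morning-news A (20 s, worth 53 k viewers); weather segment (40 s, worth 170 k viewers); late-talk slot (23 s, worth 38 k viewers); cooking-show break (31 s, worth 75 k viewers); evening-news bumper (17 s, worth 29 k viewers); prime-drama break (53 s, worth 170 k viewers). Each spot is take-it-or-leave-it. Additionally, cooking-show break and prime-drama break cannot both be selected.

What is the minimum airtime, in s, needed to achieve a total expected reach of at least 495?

109

Need the lightest bundle worth ≥ 495.
Taking reality-finale break + streaming pre-roll gives 525 (≥ 495) for 109 s.
No combination under 109 s hits 495.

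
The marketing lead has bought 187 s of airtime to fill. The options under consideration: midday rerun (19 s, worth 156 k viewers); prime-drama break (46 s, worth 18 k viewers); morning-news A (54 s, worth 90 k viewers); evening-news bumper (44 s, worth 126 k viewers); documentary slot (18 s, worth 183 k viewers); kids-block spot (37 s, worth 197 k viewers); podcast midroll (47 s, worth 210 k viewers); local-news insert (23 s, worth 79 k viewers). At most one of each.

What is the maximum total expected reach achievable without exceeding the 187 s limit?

872

The ratio heuristic lands on midday rerun + documentary slot + kids-block spot + podcast midroll + local-news insert (825) but leaves 43 s idle.
Dropping local-news insert frees 23 s; slotting in evening-news bumper (44 s) lifts the total to 872 at 165 s.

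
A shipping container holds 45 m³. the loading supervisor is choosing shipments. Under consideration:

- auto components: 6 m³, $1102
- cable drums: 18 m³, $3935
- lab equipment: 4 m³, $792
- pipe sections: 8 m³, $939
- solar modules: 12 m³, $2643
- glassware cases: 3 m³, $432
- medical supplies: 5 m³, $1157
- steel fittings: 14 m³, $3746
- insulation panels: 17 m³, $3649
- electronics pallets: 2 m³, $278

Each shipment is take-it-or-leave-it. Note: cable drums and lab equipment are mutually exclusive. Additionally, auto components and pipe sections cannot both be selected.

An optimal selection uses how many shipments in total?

3

Best achievable revenue is 10324.
For example cable drums + solar modules + steel fittings achieves it, using 44 m³.
Any selection reaching 10324 contains exactly 3 shipments.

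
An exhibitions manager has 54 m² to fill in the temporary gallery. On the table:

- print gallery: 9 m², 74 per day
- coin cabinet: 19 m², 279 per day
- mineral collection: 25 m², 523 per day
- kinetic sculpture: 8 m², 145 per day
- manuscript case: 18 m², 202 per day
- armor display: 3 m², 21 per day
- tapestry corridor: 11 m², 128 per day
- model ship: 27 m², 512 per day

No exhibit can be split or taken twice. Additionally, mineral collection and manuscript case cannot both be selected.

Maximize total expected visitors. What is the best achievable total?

Ranking by ratio (expected visitors/m²): mineral collection 20.92, model ship 18.96, kinetic sculpture 18.12.
Mineral collection + model ship uses 52 of the 54 m² and totals 1035.
Runner-up coin cabinet + mineral collection + kinetic sculpture tops out at 947.

1035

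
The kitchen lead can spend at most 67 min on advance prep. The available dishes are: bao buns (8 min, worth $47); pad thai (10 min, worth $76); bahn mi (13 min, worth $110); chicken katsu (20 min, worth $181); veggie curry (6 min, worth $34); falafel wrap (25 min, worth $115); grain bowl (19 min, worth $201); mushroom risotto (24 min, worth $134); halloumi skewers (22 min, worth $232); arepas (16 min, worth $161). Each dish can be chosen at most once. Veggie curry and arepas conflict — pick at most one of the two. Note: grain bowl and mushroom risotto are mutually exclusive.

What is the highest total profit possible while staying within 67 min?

670

Taking pad thai + grain bowl + halloumi skewers + arepas: 67 min used, 670 in profit.
No other feasible combination exceeds 670.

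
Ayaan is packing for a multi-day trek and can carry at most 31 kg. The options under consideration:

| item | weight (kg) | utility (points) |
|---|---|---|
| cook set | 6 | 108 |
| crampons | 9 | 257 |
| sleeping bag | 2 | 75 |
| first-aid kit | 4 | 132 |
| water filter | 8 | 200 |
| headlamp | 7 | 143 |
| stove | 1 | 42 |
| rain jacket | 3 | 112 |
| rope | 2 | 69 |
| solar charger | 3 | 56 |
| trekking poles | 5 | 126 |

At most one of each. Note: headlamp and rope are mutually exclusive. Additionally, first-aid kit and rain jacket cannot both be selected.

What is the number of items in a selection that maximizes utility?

Optimal total is 901.
For example crampons + sleeping bag + first-aid kit + water filter + stove + rope + trekking poles achieves it, using 31 kg.
Any selection reaching 901 contains exactly 7 items.

7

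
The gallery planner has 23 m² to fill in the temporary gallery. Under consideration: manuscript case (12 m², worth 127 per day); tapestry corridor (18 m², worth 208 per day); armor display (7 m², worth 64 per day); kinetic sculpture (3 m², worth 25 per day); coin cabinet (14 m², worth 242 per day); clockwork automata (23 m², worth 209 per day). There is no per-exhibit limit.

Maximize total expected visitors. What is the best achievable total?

317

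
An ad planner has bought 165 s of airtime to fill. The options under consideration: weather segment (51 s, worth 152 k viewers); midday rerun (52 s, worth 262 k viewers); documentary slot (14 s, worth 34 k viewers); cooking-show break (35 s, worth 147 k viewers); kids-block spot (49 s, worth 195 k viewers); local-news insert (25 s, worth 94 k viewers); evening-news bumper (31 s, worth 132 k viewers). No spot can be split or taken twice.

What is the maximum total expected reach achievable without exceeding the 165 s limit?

698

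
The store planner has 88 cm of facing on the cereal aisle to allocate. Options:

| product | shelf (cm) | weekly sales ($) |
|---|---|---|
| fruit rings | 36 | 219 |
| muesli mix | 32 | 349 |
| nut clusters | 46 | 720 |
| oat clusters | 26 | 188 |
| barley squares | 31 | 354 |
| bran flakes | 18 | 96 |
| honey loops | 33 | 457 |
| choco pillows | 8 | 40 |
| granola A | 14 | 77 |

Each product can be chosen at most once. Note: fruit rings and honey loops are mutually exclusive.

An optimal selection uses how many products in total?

3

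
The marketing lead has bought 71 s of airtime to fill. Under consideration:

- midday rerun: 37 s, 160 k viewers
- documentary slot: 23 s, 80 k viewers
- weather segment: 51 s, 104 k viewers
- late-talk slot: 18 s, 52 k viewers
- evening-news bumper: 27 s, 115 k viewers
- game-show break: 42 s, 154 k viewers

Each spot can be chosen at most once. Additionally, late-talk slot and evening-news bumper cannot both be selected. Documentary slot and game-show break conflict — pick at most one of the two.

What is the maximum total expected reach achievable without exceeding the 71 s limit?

275

Taking midday rerun + evening-news bumper: 64 s used, 275 in expected reach.
Runner-up evening-news bumper + game-show break tops out at 269.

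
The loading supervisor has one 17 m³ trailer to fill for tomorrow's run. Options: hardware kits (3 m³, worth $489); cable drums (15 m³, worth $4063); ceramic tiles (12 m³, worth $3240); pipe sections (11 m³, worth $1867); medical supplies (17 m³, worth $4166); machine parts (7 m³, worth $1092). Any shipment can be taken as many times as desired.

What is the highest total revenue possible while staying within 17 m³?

4166

Greedy by ratio would take cable drums: 15 m³ used, total 4063.
Dropping cable drums frees 15 m³; slotting in medical supplies (17 m³) lifts the total to 4166 at 17 m³.
That's the maximum — no swap from here does better than 4166.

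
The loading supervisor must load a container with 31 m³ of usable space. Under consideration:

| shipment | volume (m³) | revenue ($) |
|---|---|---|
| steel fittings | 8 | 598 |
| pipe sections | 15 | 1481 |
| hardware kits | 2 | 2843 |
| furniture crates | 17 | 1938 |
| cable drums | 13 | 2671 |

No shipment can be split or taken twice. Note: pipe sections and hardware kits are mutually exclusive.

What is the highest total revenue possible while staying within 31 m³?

6112

Taking steel fittings + hardware kits + cable drums: 23 m³ used, 6112 in revenue.
Runner-up hardware kits + cable drums tops out at 5514.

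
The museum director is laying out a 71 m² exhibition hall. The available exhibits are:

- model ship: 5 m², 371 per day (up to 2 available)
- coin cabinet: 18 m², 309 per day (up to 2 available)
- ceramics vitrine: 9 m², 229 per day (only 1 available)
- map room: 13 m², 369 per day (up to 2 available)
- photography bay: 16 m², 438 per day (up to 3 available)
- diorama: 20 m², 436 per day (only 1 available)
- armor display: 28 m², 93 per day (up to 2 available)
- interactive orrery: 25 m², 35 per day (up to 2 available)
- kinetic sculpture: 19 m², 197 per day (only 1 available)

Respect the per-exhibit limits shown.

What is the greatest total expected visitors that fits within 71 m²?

Taking the top-ratio exhibits first gives 2×model ship + 2×map room + 2×photography bay for 2356 (68 m²).
The 13 m² tied up in map room is better spent on photography bay — total rises to 2425 (71 m²).
No other feasible combination exceeds 2425.

2425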